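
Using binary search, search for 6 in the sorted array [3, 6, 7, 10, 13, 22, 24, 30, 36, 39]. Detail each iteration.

Binary search for 6 in [3, 6, 7, 10, 13, 22, 24, 30, 36, 39]:

lo=0, hi=9, mid=4, arr[mid]=13 -> 13 > 6, search left half
lo=0, hi=3, mid=1, arr[mid]=6 -> Found target at index 1!

Binary search finds 6 at index 1 after 2 comparisons. The search repeatedly halves the search space by comparing with the middle element.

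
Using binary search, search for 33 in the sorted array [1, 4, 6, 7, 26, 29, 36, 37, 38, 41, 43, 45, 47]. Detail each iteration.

Binary search for 33 in [1, 4, 6, 7, 26, 29, 36, 37, 38, 41, 43, 45, 47]:

lo=0, hi=12, mid=6, arr[mid]=36 -> 36 > 33, search left half
lo=0, hi=5, mid=2, arr[mid]=6 -> 6 < 33, search right half
lo=3, hi=5, mid=4, arr[mid]=26 -> 26 < 33, search right half
lo=5, hi=5, mid=5, arr[mid]=29 -> 29 < 33, search right half
lo=6 > hi=5, target 33 not found

Binary search determines that 33 is not in the array after 4 comparisons. The search space was exhausted without finding the target.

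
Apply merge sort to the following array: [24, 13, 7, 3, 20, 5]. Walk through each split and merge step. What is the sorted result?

Merge sort trace:

Split: [24, 13, 7, 3, 20, 5] -> [24, 13, 7] and [3, 20, 5]
  Split: [24, 13, 7] -> [24] and [13, 7]
    Split: [13, 7] -> [13] and [7]
    Merge: [13] + [7] -> [7, 13]
  Merge: [24] + [7, 13] -> [7, 13, 24]
  Split: [3, 20, 5] -> [3] and [20, 5]
    Split: [20, 5] -> [20] and [5]
    Merge: [20] + [5] -> [5, 20]
  Merge: [3] + [5, 20] -> [3, 5, 20]
Merge: [7, 13, 24] + [3, 5, 20] -> [3, 5, 7, 13, 20, 24]

Final sorted array: [3, 5, 7, 13, 20, 24]

The merge sort proceeds by recursively splitting the array and merging sorted halves.
After all merges, the sorted array is [3, 5, 7, 13, 20, 24].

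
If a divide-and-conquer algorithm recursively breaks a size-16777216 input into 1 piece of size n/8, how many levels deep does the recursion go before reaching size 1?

For divide and conquer with division factor 8:

Problem sizes at each level:
Level 0: 16777216
Level 1: 2097152
Level 2: 262144
Level 3: 32768
Level 4: 4096
Level 5: 512
Level 6: 64
Level 7: 8
Level 8: 1

The root is level 0 and the size-1 base case is level 8 (the tree spans levels 0 through 8, i.e. 9 levels counting the root), so the depth is the number of divisions: log_8(16777216) = 8

The recursion tree depth is log_8(16777216) = 8. At each level, the problem size is divided by 8, so it takes 8 divisions to reduce to a base case of size 1. The algorithm makes 1 recursive call at each level.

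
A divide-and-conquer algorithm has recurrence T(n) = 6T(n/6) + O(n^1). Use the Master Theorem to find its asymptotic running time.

Master Theorem for T(n) = 6T(n/6) + O(n^1):

a = 6, b = 6, c = 1
log_b(a) = log_6(6) = 1.0000

Case 2: c = 1 = log_6(6) = 1.0000
T(n) = O(n^1 log n) = O(n log n)

For T(n) = 6T(n/6) + O(n^1): log_6(6) = 1.0000. This is Case 2 of the Master Theorem (c = log_b(a), equal work at all levels), giving O(n log n).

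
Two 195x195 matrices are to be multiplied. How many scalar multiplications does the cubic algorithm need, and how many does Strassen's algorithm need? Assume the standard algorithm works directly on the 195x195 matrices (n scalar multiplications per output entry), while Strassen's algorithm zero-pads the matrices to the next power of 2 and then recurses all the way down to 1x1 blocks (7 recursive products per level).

Matrix multiplication for 195x195 matrices:

Strassen's algorithm requires power-of-2 dimensions. Pad 195x195 to 256x256 (next power of 2).

Standard algorithm: 195^3 = 7414875 multiplications
Strassen's algorithm: 7^(log2(256)) = 7^8 = 5764801 multiplications
Savings: 7414875 - 5764801 = 1650074 multiplications

Standard: 7414875 multiplications (195^3). Strassen: 5764801 multiplications (7^8, after padding to 256x256). Strassen reduces 8 recursive multiplications to 7 at each level.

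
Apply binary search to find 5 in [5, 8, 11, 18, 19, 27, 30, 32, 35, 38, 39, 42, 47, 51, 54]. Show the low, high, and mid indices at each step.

Binary search for 5 in [5, 8, 11, 18, 19, 27, 30, 32, 35, 38, 39, 42, 47, 51, 54]:

lo=0, hi=14, mid=7, arr[mid]=32 -> 32 > 5, search left half
lo=0, hi=6, mid=3, arr[mid]=18 -> 18 > 5, search left half
lo=0, hi=2, mid=1, arr[mid]=8 -> 8 > 5, search left half
lo=0, hi=0, mid=0, arr[mid]=5 -> Found target at index 0!

Binary search finds 5 at index 0 after 4 comparisons. The search repeatedly halves the search space by comparing with the middle element.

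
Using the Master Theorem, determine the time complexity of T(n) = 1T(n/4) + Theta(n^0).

Master Theorem for T(n) = 1T(n/4) + O(n^0):

a = 1, b = 4, c = 0
log_b(a) = log_4(1) = 0.0000

Case 2: c = 0 = log_4(1) = 0.0000
T(n) = O(n^0 log n) = O(log n)

For T(n) = 1T(n/4) + O(n^0): log_4(1) = 0.0000. This is Case 2 of the Master Theorem (c = log_b(a), equal work at all levels), giving O(log n).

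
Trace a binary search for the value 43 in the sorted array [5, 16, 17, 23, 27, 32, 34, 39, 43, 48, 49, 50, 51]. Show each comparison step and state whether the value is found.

Binary search for 43 in [5, 16, 17, 23, 27, 32, 34, 39, 43, 48, 49, 50, 51]:

lo=0, hi=12, mid=6, arr[mid]=34 -> 34 < 43, search right half
lo=7, hi=12, mid=9, arr[mid]=48 -> 48 > 43, search left half
lo=7, hi=8, mid=7, arr[mid]=39 -> 39 < 43, search right half
lo=8, hi=8, mid=8, arr[mid]=43 -> Found target at index 8!

Binary search finds 43 at index 8 after 4 comparisons. The search repeatedly halves the search space by comparing with the middle element.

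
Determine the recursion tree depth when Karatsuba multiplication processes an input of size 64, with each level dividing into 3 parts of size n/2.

For divide and conquer with division factor 2:

Problem sizes at each level:
Level 0: 64
Level 1: 32
Level 2: 16
Level 3: 8
Level 4: 4
Level 5: 2
Level 6: 1

The root is level 0 and the size-1 base case is level 6 (the tree spans levels 0 through 6, i.e. 7 levels counting the root), so the depth is the number of divisions: log_2(64) = 6

The recursion tree depth is log_2(64) = 6. At each level, the problem size is divided by 2, so it takes 6 divisions to reduce to a base case of size 1. The algorithm makes 3 recursive calls at each level.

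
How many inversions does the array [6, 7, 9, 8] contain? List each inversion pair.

Finding inversions in [6, 7, 9, 8]:

(2, 3): arr[2]=9 > arr[3]=8

Total inversions: 1

The array has 1 inversion(s): (2,3). Each pair (i,j) satisfies i < j and arr[i] > arr[j].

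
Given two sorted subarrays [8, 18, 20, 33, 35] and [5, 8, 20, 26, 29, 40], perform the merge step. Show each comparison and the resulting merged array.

Merging process:

Compare 8 vs 5: take 5 from right. Merged: [5]
Compare 8 vs 8: take 8 from left. Merged: [5, 8]
Compare 18 vs 8: take 8 from right. Merged: [5, 8, 8]
Compare 18 vs 20: take 18 from left. Merged: [5, 8, 8, 18]
Compare 20 vs 20: take 20 from left. Merged: [5, 8, 8, 18, 20]
Compare 33 vs 20: take 20 from right. Merged: [5, 8, 8, 18, 20, 20]
Compare 33 vs 26: take 26 from right. Merged: [5, 8, 8, 18, 20, 20, 26]
Compare 33 vs 29: take 29 from right. Merged: [5, 8, 8, 18, 20, 20, 26, 29]
Compare 33 vs 40: take 33 from left. Merged: [5, 8, 8, 18, 20, 20, 26, 29, 33]
Compare 35 vs 40: take 35 from left. Merged: [5, 8, 8, 18, 20, 20, 26, 29, 33, 35]
Append remaining from right: [40]. Merged: [5, 8, 8, 18, 20, 20, 26, 29, 33, 35, 40]

Final merged array: [5, 8, 8, 18, 20, 20, 26, 29, 33, 35, 40]
Total comparisons: 10

The merged array is [5, 8, 8, 18, 20, 20, 26, 29, 33, 35, 40], requiring 10 comparisons. The merge step runs in O(n) time where n is the total number of elements.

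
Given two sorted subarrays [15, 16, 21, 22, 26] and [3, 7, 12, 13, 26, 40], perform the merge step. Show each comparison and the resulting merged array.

Merging process:

Compare 15 vs 3: take 3 from right. Merged: [3]
Compare 15 vs 7: take 7 from right. Merged: [3, 7]
Compare 15 vs 12: take 12 from right. Merged: [3, 7, 12]
Compare 15 vs 13: take 13 from right. Merged: [3, 7, 12, 13]
Compare 15 vs 26: take 15 from left. Merged: [3, 7, 12, 13, 15]
Compare 16 vs 26: take 16 from left. Merged: [3, 7, 12, 13, 15, 16]
Compare 21 vs 26: take 21 from left. Merged: [3, 7, 12, 13, 15, 16, 21]
Compare 22 vs 26: take 22 from left. Merged: [3, 7, 12, 13, 15, 16, 21, 22]
Compare 26 vs 26: take 26 from left. Merged: [3, 7, 12, 13, 15, 16, 21, 22, 26]
Append remaining from right: [26, 40]. Merged: [3, 7, 12, 13, 15, 16, 21, 22, 26, 26, 40]

Final merged array: [3, 7, 12, 13, 15, 16, 21, 22, 26, 26, 40]
Total comparisons: 9

The merged array is [3, 7, 12, 13, 15, 16, 21, 22, 26, 26, 40], requiring 9 comparisons. The merge step runs in O(n) time where n is the total number of elements.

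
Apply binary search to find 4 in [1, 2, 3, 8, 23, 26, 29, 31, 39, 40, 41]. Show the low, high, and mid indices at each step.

Binary search for 4 in [1, 2, 3, 8, 23, 26, 29, 31, 39, 40, 41]:

lo=0, hi=10, mid=5, arr[mid]=26 -> 26 > 4, search left half
lo=0, hi=4, mid=2, arr[mid]=3 -> 3 < 4, search right half
lo=3, hi=4, mid=3, arr[mid]=8 -> 8 > 4, search left half
lo=3 > hi=2, target 4 not found

Binary search determines that 4 is not in the array after 3 comparisons. The search space was exhausted without finding the target.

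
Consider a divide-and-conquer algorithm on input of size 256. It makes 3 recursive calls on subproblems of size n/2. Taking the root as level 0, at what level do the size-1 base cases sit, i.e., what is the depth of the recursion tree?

For divide and conquer with division factor 2:

Problem sizes at each level:
Level 0: 256
Level 1: 128
Level 2: 64
Level 3: 32
Level 4: 16
Level 5: 8
Level 6: 4
Level 7: 2
Level 8: 1

The root is level 0 and the size-1 base case is level 8 (the tree spans levels 0 through 8, i.e. 9 levels counting the root), so the depth is the number of divisions: log_2(256) = 8

The recursion tree depth is log_2(256) = 8. At each level, the problem size is divided by 2, so it takes 8 divisions to reduce to a base case of size 1. The algorithm makes 3 recursive calls at each level.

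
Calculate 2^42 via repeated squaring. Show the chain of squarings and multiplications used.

Computing 2^42 by squaring (build up from 2^1; each line after the first costs one multiplication):

2^1 = 2
2^2 = (2^1)^2 = 2^2 = 4
2^4 = (2^2)^2 = 4^2 = 16
2^5 = 2 * 2^4 = 2 * 16 = 32
2^10 = (2^5)^2 = 32^2 = 1024
2^20 = (2^10)^2 = 1024^2 = 1048576
2^21 = 2 * 2^20 = 2 * 1048576 = 2097152
2^42 = (2^21)^2 = 2097152^2 = 4398046511104

Result: 4398046511104
Multiplications needed: 7 (7 lines after 2^1)

2^42 = 4398046511104. Using exponentiation by squaring, this requires 7 multiplications. The key idea: if the exponent is even, square the half-power; if odd, multiply by the base once.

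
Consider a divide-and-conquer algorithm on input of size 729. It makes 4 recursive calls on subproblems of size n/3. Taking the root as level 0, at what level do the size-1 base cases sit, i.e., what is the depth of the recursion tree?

For divide and conquer with division factor 3:

Problem sizes at each level:
Level 0: 729
Level 1: 243
Level 2: 81
Level 3: 27
Level 4: 9
Level 5: 3
Level 6: 1

The root is level 0 and the size-1 base case is level 6 (the tree spans levels 0 through 6, i.e. 7 levels counting the root), so the depth is the number of divisions: log_3(729) = 6

The recursion tree depth is log_3(729) = 6. At each level, the problem size is divided by 3, so it takes 6 divisions to reduce to a base case of size 1. The algorithm makes 4 recursive calls at each level.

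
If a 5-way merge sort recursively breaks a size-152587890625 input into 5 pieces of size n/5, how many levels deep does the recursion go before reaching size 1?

For divide and conquer with division factor 5:

Problem sizes at each level:
Level 0: 152587890625
Level 1: 30517578125
Level 2: 6103515625
Level 3: 1220703125
Level 4: 244140625
Level 5: 48828125
Level 6: 9765625
Level 7: 1953125
Level 8: 390625
Level 9: 78125
Level 10: 15625
Level 11: 3125
Level 12: 625
Level 13: 125
Level 14: 25
Level 15: 5
Level 16: 1

The root is level 0 and the size-1 base case is level 16 (the tree spans levels 0 through 16, i.e. 17 levels counting the root), so the depth is the number of divisions: log_5(152587890625) = 16

The recursion tree depth is log_5(152587890625) = 16. At each level, the problem size is divided by 5, so it takes 16 divisions to reduce to a base case of size 1. The algorithm makes 5 recursive calls at each level.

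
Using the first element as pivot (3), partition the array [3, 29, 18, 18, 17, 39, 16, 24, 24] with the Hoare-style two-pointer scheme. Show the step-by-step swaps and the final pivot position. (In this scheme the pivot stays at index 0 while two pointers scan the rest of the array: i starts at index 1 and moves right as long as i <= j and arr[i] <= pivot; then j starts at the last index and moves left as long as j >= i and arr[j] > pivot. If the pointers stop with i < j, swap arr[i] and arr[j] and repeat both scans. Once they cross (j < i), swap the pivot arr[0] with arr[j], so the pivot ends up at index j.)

Hoare-style two-pointer partition with pivot = 3:

Initial array: [3, 29, 18, 18, 17, 39, 16, 24, 24]

Pointers start at i = 1, j = 8.
i ends at 1, j ends at 0: the pointers have crossed (j < i), so scanning stops.

j = 0, so swapping arr[0] with arr[j] leaves the pivot at position 0: [3, 29, 18, 18, 17, 39, 16, 24, 24]
Pivot position: 0

After partitioning with pivot 3, the array becomes [3, 29, 18, 18, 17, 39, 16, 24, 24]. The pivot is placed at index 0. All elements to the left of the pivot are <= 3, and all elements to the right are > 3.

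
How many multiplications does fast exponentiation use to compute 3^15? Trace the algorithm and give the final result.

Computing 3^15 by squaring (build up from 3^1; each line after the first costs one multiplication):

3^1 = 3
3^2 = (3^1)^2 = 3^2 = 9
3^3 = 3 * 3^2 = 3 * 9 = 27
3^6 = (3^3)^2 = 27^2 = 729
3^7 = 3 * 3^6 = 3 * 729 = 2187
3^14 = (3^7)^2 = 2187^2 = 4782969
3^15 = 3 * 3^14 = 3 * 4782969 = 14348907

Result: 14348907
Multiplications needed: 6 (6 lines after 3^1)

3^15 = 14348907. Using exponentiation by squaring, this requires 6 multiplications. The key idea: if the exponent is even, square the half-power; if odd, multiply by the base once.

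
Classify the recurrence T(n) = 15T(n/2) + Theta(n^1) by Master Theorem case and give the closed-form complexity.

Master Theorem for T(n) = 15T(n/2) + O(n^1):

a = 15, b = 2, c = 1
log_b(a) = log_2(15) = 3.9069

Case 1: c = 1 < log_2(15) = 3.9069
T(n) = O(n^(log_2 15))

For T(n) = 15T(n/2) + O(n^1): log_2(15) = 3.9069. This is Case 1 of the Master Theorem (c < log_b(a), work dominated by leaves), giving O(n^(log_2 15)).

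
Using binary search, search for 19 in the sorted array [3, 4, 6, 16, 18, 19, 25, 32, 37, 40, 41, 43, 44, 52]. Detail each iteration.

Binary search for 19 in [3, 4, 6, 16, 18, 19, 25, 32, 37, 40, 41, 43, 44, 52]:

lo=0, hi=13, mid=6, arr[mid]=25 -> 25 > 19, search left half
lo=0, hi=5, mid=2, arr[mid]=6 -> 6 < 19, search right half
lo=3, hi=5, mid=4, arr[mid]=18 -> 18 < 19, search right half
lo=5, hi=5, mid=5, arr[mid]=19 -> Found target at index 5!

Binary search finds 19 at index 5 after 4 comparisons. The search repeatedly halves the search space by comparing with the middle element.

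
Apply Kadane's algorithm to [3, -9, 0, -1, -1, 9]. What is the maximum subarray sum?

Using Kadane's algorithm on [3, -9, 0, -1, -1, 9]:

Scanning through the array:
Position 1 (value -9): max_ending_here = -6, max_so_far = 3
Position 2 (value 0): max_ending_here = 0, max_so_far = 3
Position 3 (value -1): max_ending_here = -1, max_so_far = 3
Position 4 (value -1): max_ending_here = -1, max_so_far = 3
Position 5 (value 9): max_ending_here = 9, max_so_far = 9

Maximum subarray: [9]
Maximum sum: 9

The maximum subarray is [9] with sum 9. This subarray runs from index 5 to index 5.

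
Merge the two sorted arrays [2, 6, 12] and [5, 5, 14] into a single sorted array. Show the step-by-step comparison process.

Merging process:

Compare 2 vs 5: take 2 from left. Merged: [2]
Compare 6 vs 5: take 5 from right. Merged: [2, 5]
Compare 6 vs 5: take 5 from right. Merged: [2, 5, 5]
Compare 6 vs 14: take 6 from left. Merged: [2, 5, 5, 6]
Compare 12 vs 14: take 12 from left. Merged: [2, 5, 5, 6, 12]
Append remaining from right: [14]. Merged: [2, 5, 5, 6, 12, 14]

Final merged array: [2, 5, 5, 6, 12, 14]
Total comparisons: 5

The merged array is [2, 5, 5, 6, 12, 14], requiring 5 comparisons. The merge step runs in O(n) time where n is the total number of elements.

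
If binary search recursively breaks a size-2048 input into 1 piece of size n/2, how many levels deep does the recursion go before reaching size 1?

For divide and conquer with division factor 2:

Problem sizes at each level:
Level 0: 2048
Level 1: 1024
Level 2: 512
Level 3: 256
Level 4: 128
Level 5: 64
Level 6: 32
Level 7: 16
Level 8: 8
Level 9: 4
Level 10: 2
Level 11: 1

The root is level 0 and the size-1 base case is level 11 (the tree spans levels 0 through 11, i.e. 12 levels counting the root), so the depth is the number of divisions: log_2(2048) = 11

The recursion tree depth is log_2(2048) = 11. At each level, the problem size is divided by 2, so it takes 11 divisions to reduce to a base case of size 1. The algorithm makes 1 recursive call at each level.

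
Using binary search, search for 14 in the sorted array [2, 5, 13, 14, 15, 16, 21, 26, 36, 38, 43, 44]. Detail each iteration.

Binary search for 14 in [2, 5, 13, 14, 15, 16, 21, 26, 36, 38, 43, 44]:

lo=0, hi=11, mid=5, arr[mid]=16 -> 16 > 14, search left half
lo=0, hi=4, mid=2, arr[mid]=13 -> 13 < 14, search right half
lo=3, hi=4, mid=3, arr[mid]=14 -> Found target at index 3!

Binary search finds 14 at index 3 after 3 comparisons. The search repeatedly halves the search space by comparing with the middle element.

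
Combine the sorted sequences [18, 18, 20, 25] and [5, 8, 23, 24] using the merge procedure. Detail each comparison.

Merging process:

Compare 18 vs 5: take 5 from right. Merged: [5]
Compare 18 vs 8: take 8 from right. Merged: [5, 8]
Compare 18 vs 23: take 18 from left. Merged: [5, 8, 18]
Compare 18 vs 23: take 18 from left. Merged: [5, 8, 18, 18]
Compare 20 vs 23: take 20 from left. Merged: [5, 8, 18, 18, 20]
Compare 25 vs 23: take 23 from right. Merged: [5, 8, 18, 18, 20, 23]
Compare 25 vs 24: take 24 from right. Merged: [5, 8, 18, 18, 20, 23, 24]
Append remaining from left: [25]. Merged: [5, 8, 18, 18, 20, 23, 24, 25]

Final merged array: [5, 8, 18, 18, 20, 23, 24, 25]
Total comparisons: 7

The merged array is [5, 8, 18, 18, 20, 23, 24, 25], requiring 7 comparisons. The merge step runs in O(n) time where n is the total number of elements.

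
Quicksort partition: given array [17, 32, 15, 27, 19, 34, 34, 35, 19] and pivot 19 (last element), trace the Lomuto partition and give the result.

Lomuto partition with pivot = 19:

Initial array: [17, 32, 15, 27, 19, 34, 34, 35, 19]

arr[0]=17 <= 19: swap with position 0, array becomes [17, 32, 15, 27, 19, 34, 34, 35, 19]
arr[1]=32 > 19: no swap
arr[2]=15 <= 19: swap with position 1, array becomes [17, 15, 32, 27, 19, 34, 34, 35, 19]
arr[3]=27 > 19: no swap
arr[4]=19 <= 19: swap with position 2, array becomes [17, 15, 19, 27, 32, 34, 34, 35, 19]
arr[5]=34 > 19: no swap
arr[6]=34 > 19: no swap
arr[7]=35 > 19: no swap

Place pivot at position 3: [17, 15, 19, 19, 32, 34, 34, 35, 27]
Pivot position: 3

After partitioning with pivot 19, the array becomes [17, 15, 19, 19, 32, 34, 34, 35, 27]. The pivot is placed at index 3. All elements to the left of the pivot are <= 19, and all elements to the right are > 19.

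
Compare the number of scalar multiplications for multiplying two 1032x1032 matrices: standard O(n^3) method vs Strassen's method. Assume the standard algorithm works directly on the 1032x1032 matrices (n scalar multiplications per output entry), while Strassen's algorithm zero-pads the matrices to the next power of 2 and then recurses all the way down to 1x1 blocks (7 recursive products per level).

Matrix multiplication for 1032x1032 matrices:

Strassen's algorithm requires power-of-2 dimensions. Pad 1032x1032 to 2048x2048 (next power of 2).

Standard algorithm: 1032^3 = 1099104768 multiplications
Strassen's algorithm: 7^(log2(2048)) = 7^11 = 1977326743 multiplications
Difference: 1099104768 - 1977326743 = -878221975 (Strassen uses MORE here due to padding overhead — for small or just-over-power-of-2 n, padding can outweigh the per-level savings)

Standard: 1099104768 multiplications (1032^3). Strassen: 1977326743 multiplications (7^11, after padding to 2048x2048). Strassen reduces 8 recursive multiplications to 7 at each level.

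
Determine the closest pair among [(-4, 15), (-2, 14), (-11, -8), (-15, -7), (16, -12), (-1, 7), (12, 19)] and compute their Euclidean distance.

Computing all pairwise distances among 7 points:

d((-4, 15), (-2, 14)) = 2.2361 <-- minimum
d((-4, 15), (-11, -8)) = 24.0416
d((-4, 15), (-15, -7)) = 24.5967
d((-4, 15), (16, -12)) = 33.6006
d((-4, 15), (-1, 7)) = 8.544
d((-4, 15), (12, 19)) = 16.4924
d((-2, 14), (-11, -8)) = 23.7697
d((-2, 14), (-15, -7)) = 24.6982
d((-2, 14), (16, -12)) = 31.6228
d((-2, 14), (-1, 7)) = 7.0711
d((-2, 14), (12, 19)) = 14.8661
d((-11, -8), (-15, -7)) = 4.1231
d((-11, -8), (16, -12)) = 27.2947
d((-11, -8), (-1, 7)) = 18.0278
d((-11, -8), (12, 19)) = 35.4683
d((-15, -7), (16, -12)) = 31.4006
d((-15, -7), (-1, 7)) = 19.799
d((-15, -7), (12, 19)) = 37.4833
d((16, -12), (-1, 7)) = 25.4951
d((16, -12), (12, 19)) = 31.257
d((-1, 7), (12, 19)) = 17.6918

Closest pair: (-4, 15) and (-2, 14) with distance 2.2361

The closest pair is (-4, 15) and (-2, 14) with Euclidean distance 2.2361. For 7 points, brute-force pairwise comparison is shown above. For large n, the divide-and-conquer algorithm (sort by x, recurse on halves, check the dividing strip) achieves O(n log n).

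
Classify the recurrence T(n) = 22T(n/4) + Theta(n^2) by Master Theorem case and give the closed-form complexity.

Master Theorem for T(n) = 22T(n/4) + O(n^2):

a = 22, b = 4, c = 2
log_b(a) = log_4(22) = 2.2297

Case 1: c = 2 < log_4(22) = 2.2297
T(n) = O(n^(log_4 22))

For T(n) = 22T(n/4) + O(n^2): log_4(22) = 2.2297. This is Case 1 of the Master Theorem (c < log_b(a), work dominated by leaves), giving O(n^(log_4 22)).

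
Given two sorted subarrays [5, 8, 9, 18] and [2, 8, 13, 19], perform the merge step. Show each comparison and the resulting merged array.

Merging process:

Compare 5 vs 2: take 2 from right. Merged: [2]
Compare 5 vs 8: take 5 from left. Merged: [2, 5]
Compare 8 vs 8: take 8 from left. Merged: [2, 5, 8]
Compare 9 vs 8: take 8 from right. Merged: [2, 5, 8, 8]
Compare 9 vs 13: take 9 from left. Merged: [2, 5, 8, 8, 9]
Compare 18 vs 13: take 13 from right. Merged: [2, 5, 8, 8, 9, 13]
Compare 18 vs 19: take 18 from left. Merged: [2, 5, 8, 8, 9, 13, 18]
Append remaining from right: [19]. Merged: [2, 5, 8, 8, 9, 13, 18, 19]

Final merged array: [2, 5, 8, 8, 9, 13, 18, 19]
Total comparisons: 7

The merged array is [2, 5, 8, 8, 9, 13, 18, 19], requiring 7 comparisons. The merge step runs in O(n) time where n is the total number of elements.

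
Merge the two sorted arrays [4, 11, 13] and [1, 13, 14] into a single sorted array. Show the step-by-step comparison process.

Merging process:

Compare 4 vs 1: take 1 from right. Merged: [1]
Compare 4 vs 13: take 4 from left. Merged: [1, 4]
Compare 11 vs 13: take 11 from left. Merged: [1, 4, 11]
Compare 13 vs 13: take 13 from left. Merged: [1, 4, 11, 13]
Append remaining from right: [13, 14]. Merged: [1, 4, 11, 13, 13, 14]

Final merged array: [1, 4, 11, 13, 13, 14]
Total comparisons: 4

The merged array is [1, 4, 11, 13, 13, 14], requiring 4 comparisons. The merge step runs in O(n) time where n is the total number of elements.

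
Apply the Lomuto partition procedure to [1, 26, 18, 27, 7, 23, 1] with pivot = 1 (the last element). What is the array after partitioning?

Lomuto partition with pivot = 1:

Initial array: [1, 26, 18, 27, 7, 23, 1]

arr[0]=1 <= 1: swap with position 0, array becomes [1, 26, 18, 27, 7, 23, 1]
arr[1]=26 > 1: no swap
arr[2]=18 > 1: no swap
arr[3]=27 > 1: no swap
arr[4]=7 > 1: no swap
arr[5]=23 > 1: no swap

Place pivot at position 1: [1, 1, 18, 27, 7, 23, 26]
Pivot position: 1

After partitioning with pivot 1, the array becomes [1, 1, 18, 27, 7, 23, 26]. The pivot is placed at index 1. All elements to the left of the pivot are <= 1, and all elements to the right are > 1.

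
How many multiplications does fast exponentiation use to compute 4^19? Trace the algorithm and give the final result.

Computing 4^19 by squaring (build up from 4^1; each line after the first costs one multiplication):

4^1 = 4
4^2 = (4^1)^2 = 4^2 = 16
4^4 = (4^2)^2 = 16^2 = 256
4^8 = (4^4)^2 = 256^2 = 65536
4^9 = 4 * 4^8 = 4 * 65536 = 262144
4^18 = (4^9)^2 = 262144^2 = 68719476736
4^19 = 4 * 4^18 = 4 * 68719476736 = 274877906944

Result: 274877906944
Multiplications needed: 6 (6 lines after 4^1)

4^19 = 274877906944. Using exponentiation by squaring, this requires 6 multiplications. The key idea: if the exponent is even, square the half-power; if odd, multiply by the base once.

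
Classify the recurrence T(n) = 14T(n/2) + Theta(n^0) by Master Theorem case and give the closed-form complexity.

Master Theorem for T(n) = 14T(n/2) + O(n^0):

a = 14, b = 2, c = 0
log_b(a) = log_2(14) = 3.8074

Case 1: c = 0 < log_2(14) = 3.8074
T(n) = O(n^(log_2 14))

For T(n) = 14T(n/2) + O(n^0): log_2(14) = 3.8074. This is Case 1 of the Master Theorem (c < log_b(a), work dominated by leaves), giving O(n^(log_2 14)).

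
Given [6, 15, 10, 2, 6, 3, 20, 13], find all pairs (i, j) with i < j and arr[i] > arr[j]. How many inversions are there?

Finding inversions in [6, 15, 10, 2, 6, 3, 20, 13]:

(0, 3): arr[0]=6 > arr[3]=2
(0, 5): arr[0]=6 > arr[5]=3
(1, 2): arr[1]=15 > arr[2]=10
(1, 3): arr[1]=15 > arr[3]=2
(1, 4): arr[1]=15 > arr[4]=6
(1, 5): arr[1]=15 > arr[5]=3
(1, 7): arr[1]=15 > arr[7]=13
(2, 3): arr[2]=10 > arr[3]=2
(2, 4): arr[2]=10 > arr[4]=6
(2, 5): arr[2]=10 > arr[5]=3
(4, 5): arr[4]=6 > arr[5]=3
(6, 7): arr[6]=20 > arr[7]=13

Total inversions: 12

The array has 12 inversion(s): (0,3), (0,5), (1,2), (1,3), (1,4), (1,5), (1,7), (2,3), (2,4), (2,5), (4,5), (6,7). Each pair (i,j) satisfies i < j and arr[i] > arr[j].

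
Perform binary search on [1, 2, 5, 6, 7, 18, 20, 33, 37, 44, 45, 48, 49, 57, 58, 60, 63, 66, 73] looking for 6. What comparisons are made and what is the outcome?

Binary search for 6 in [1, 2, 5, 6, 7, 18, 20, 33, 37, 44, 45, 48, 49, 57, 58, 60, 63, 66, 73]:

lo=0, hi=18, mid=9, arr[mid]=44 -> 44 > 6, search left half
lo=0, hi=8, mid=4, arr[mid]=7 -> 7 > 6, search left half
lo=0, hi=3, mid=1, arr[mid]=2 -> 2 < 6, search right half
lo=2, hi=3, mid=2, arr[mid]=5 -> 5 < 6, search right half
lo=3, hi=3, mid=3, arr[mid]=6 -> Found target at index 3!

Binary search finds 6 at index 3 after 5 comparisons. The search repeatedly halves the search space by comparing with the middle element.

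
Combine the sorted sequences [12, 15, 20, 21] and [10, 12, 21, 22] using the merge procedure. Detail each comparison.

Merging process:

Compare 12 vs 10: take 10 from right. Merged: [10]
Compare 12 vs 12: take 12 from left. Merged: [10, 12]
Compare 15 vs 12: take 12 from right. Merged: [10, 12, 12]
Compare 15 vs 21: take 15 from left. Merged: [10, 12, 12, 15]
Compare 20 vs 21: take 20 from left. Merged: [10, 12, 12, 15, 20]
Compare 21 vs 21: take 21 from left. Merged: [10, 12, 12, 15, 20, 21]
Append remaining from right: [21, 22]. Merged: [10, 12, 12, 15, 20, 21, 21, 22]

Final merged array: [10, 12, 12, 15, 20, 21, 21, 22]
Total comparisons: 6

The merged array is [10, 12, 12, 15, 20, 21, 21, 22], requiring 6 comparisons. The merge step runs in O(n) time where n is the total number of elements.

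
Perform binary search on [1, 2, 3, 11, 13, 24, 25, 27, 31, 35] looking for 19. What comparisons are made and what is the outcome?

Binary search for 19 in [1, 2, 3, 11, 13, 24, 25, 27, 31, 35]:

lo=0, hi=9, mid=4, arr[mid]=13 -> 13 < 19, search right half
lo=5, hi=9, mid=7, arr[mid]=27 -> 27 > 19, search left half
lo=5, hi=6, mid=5, arr[mid]=24 -> 24 > 19, search left half
lo=5 > hi=4, target 19 not found

Binary search determines that 19 is not in the array after 3 comparisons. The search space was exhausted without finding the target.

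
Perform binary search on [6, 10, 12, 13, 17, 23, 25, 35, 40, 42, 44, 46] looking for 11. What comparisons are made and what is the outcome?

Binary search for 11 in [6, 10, 12, 13, 17, 23, 25, 35, 40, 42, 44, 46]:

lo=0, hi=11, mid=5, arr[mid]=23 -> 23 > 11, search left half
lo=0, hi=4, mid=2, arr[mid]=12 -> 12 > 11, search left half
lo=0, hi=1, mid=0, arr[mid]=6 -> 6 < 11, search right half
lo=1, hi=1, mid=1, arr[mid]=10 -> 10 < 11, search right half
lo=2 > hi=1, target 11 not found

Binary search determines that 11 is not in the array after 4 comparisons. The search space was exhausted without finding the target.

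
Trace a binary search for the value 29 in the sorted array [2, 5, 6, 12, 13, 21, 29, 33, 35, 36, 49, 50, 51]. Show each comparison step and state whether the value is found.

Binary search for 29 in [2, 5, 6, 12, 13, 21, 29, 33, 35, 36, 49, 50, 51]:

lo=0, hi=12, mid=6, arr[mid]=29 -> Found target at index 6!

Binary search finds 29 at index 6 after 1 comparisons. The search repeatedly halves the search space by comparing with the middle element.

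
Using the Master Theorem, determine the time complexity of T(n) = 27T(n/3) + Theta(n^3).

Master Theorem for T(n) = 27T(n/3) + O(n^3):

a = 27, b = 3, c = 3
log_b(a) = log_3(27) = 3.0000

Case 2: c = 3 = log_3(27) = 3.0000
T(n) = O(n^3 log n) = O(n^3 log n)

For T(n) = 27T(n/3) + O(n^3): log_3(27) = 3.0000. This is Case 2 of the Master Theorem (c = log_b(a), equal work at all levels), giving O(n^3 log n).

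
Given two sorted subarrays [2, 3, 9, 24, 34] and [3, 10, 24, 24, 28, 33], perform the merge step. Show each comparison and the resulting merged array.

Merging process:

Compare 2 vs 3: take 2 from left. Merged: [2]
Compare 3 vs 3: take 3 from left. Merged: [2, 3]
Compare 9 vs 3: take 3 from right. Merged: [2, 3, 3]
Compare 9 vs 10: take 9 from left. Merged: [2, 3, 3, 9]
Compare 24 vs 10: take 10 from right. Merged: [2, 3, 3, 9, 10]
Compare 24 vs 24: take 24 from left. Merged: [2, 3, 3, 9, 10, 24]
Compare 34 vs 24: take 24 from right. Merged: [2, 3, 3, 9, 10, 24, 24]
Compare 34 vs 24: take 24 from right. Merged: [2, 3, 3, 9, 10, 24, 24, 24]
Compare 34 vs 28: take 28 from right. Merged: [2, 3, 3, 9, 10, 24, 24, 24, 28]
Compare 34 vs 33: take 33 from right. Merged: [2, 3, 3, 9, 10, 24, 24, 24, 28, 33]
Append remaining from left: [34]. Merged: [2, 3, 3, 9, 10, 24, 24, 24, 28, 33, 34]

Final merged array: [2, 3, 3, 9, 10, 24, 24, 24, 28, 33, 34]
Total comparisons: 10

The merged array is [2, 3, 3, 9, 10, 24, 24, 24, 28, 33, 34], requiring 10 comparisons. The merge step runs in O(n) time where n is the total number of elements.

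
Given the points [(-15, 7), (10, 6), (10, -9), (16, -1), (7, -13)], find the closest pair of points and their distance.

Computing all pairwise distances among 5 points:

d((-15, 7), (10, 6)) = 25.02
d((-15, 7), (10, -9)) = 29.6816
d((-15, 7), (16, -1)) = 32.0156
d((-15, 7), (7, -13)) = 29.7321
d((10, 6), (10, -9)) = 15.0
d((10, 6), (16, -1)) = 9.2195
d((10, 6), (7, -13)) = 19.2354
d((10, -9), (16, -1)) = 10.0
d((10, -9), (7, -13)) = 5.0 <-- minimum
d((16, -1), (7, -13)) = 15.0

Closest pair: (10, -9) and (7, -13) with distance 5.0

The closest pair is (10, -9) and (7, -13) with Euclidean distance 5.0. For 5 points, brute-force pairwise comparison is shown above. For large n, the divide-and-conquer algorithm (sort by x, recurse on halves, check the dividing strip) achieves O(n log n).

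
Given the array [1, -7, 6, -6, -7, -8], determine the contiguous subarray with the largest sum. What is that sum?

Using Kadane's algorithm on [1, -7, 6, -6, -7, -8]:

Scanning through the array:
Position 1 (value -7): max_ending_here = -6, max_so_far = 1
Position 2 (value 6): max_ending_here = 6, max_so_far = 6
Position 3 (value -6): max_ending_here = 0, max_so_far = 6
Position 4 (value -7): max_ending_here = -7, max_so_far = 6
Position 5 (value -8): max_ending_here = -8, max_so_far = 6

Maximum subarray: [6]
Maximum sum: 6

The maximum subarray is [6] with sum 6. This subarray runs from index 2 to index 2.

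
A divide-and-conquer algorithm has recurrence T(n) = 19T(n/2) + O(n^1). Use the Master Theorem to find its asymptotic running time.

Master Theorem for T(n) = 19T(n/2) + O(n^1):

a = 19, b = 2, c = 1
log_b(a) = log_2(19) = 4.2479

Case 1: c = 1 < log_2(19) = 4.2479
T(n) = O(n^(log_2 19))

For T(n) = 19T(n/2) + O(n^1): log_2(19) = 4.2479. This is Case 1 of the Master Theorem (c < log_b(a), work dominated by leaves), giving O(n^(log_2 19)).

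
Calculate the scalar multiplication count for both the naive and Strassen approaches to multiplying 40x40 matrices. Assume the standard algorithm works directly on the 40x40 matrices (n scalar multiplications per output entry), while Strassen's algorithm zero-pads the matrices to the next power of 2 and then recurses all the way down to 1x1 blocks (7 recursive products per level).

Matrix multiplication for 40x40 matrices:

Strassen's algorithm requires power-of-2 dimensions. Pad 40x40 to 64x64 (next power of 2).

Standard algorithm: 40^3 = 64000 multiplications
Strassen's algorithm: 7^(log2(64)) = 7^6 = 117649 multiplications
Difference: 64000 - 117649 = -53649 (Strassen uses MORE here due to padding overhead — for small or just-over-power-of-2 n, padding can outweigh the per-level savings)

Standard: 64000 multiplications (40^3). Strassen: 117649 multiplications (7^6, after padding to 64x64). Strassen reduces 8 recursive multiplications to 7 at each level.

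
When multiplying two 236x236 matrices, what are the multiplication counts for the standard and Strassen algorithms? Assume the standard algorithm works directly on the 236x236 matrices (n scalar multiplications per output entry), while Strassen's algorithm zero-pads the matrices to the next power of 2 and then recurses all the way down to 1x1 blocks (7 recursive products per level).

Matrix multiplication for 236x236 matrices:

Strassen's algorithm requires power-of-2 dimensions. Pad 236x236 to 256x256 (next power of 2).

Standard algorithm: 236^3 = 13144256 multiplications
Strassen's algorithm: 7^(log2(256)) = 7^8 = 5764801 multiplications
Savings: 13144256 - 5764801 = 7379455 multiplications

Standard: 13144256 multiplications (236^3). Strassen: 5764801 multiplications (7^8, after padding to 256x256). Strassen reduces 8 recursive multiplications to 7 at each level.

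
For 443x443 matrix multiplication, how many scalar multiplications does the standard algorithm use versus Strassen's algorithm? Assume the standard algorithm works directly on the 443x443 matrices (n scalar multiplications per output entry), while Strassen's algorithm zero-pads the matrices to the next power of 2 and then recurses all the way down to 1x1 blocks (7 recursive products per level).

Matrix multiplication for 443x443 matrices:

Strassen's algorithm requires power-of-2 dimensions. Pad 443x443 to 512x512 (next power of 2).

Standard algorithm: 443^3 = 86938307 multiplications
Strassen's algorithm: 7^(log2(512)) = 7^9 = 40353607 multiplications
Savings: 86938307 - 40353607 = 46584700 multiplications

Standard: 86938307 multiplications (443^3). Strassen: 40353607 multiplications (7^9, after padding to 512x512). Strassen reduces 8 recursive multiplications to 7 at each level.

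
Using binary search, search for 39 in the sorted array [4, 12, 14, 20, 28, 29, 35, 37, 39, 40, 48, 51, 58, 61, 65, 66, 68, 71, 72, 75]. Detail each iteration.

Binary search for 39 in [4, 12, 14, 20, 28, 29, 35, 37, 39, 40, 48, 51, 58, 61, 65, 66, 68, 71, 72, 75]:

lo=0, hi=19, mid=9, arr[mid]=40 -> 40 > 39, search left half
lo=0, hi=8, mid=4, arr[mid]=28 -> 28 < 39, search right half
lo=5, hi=8, mid=6, arr[mid]=35 -> 35 < 39, search right half
lo=7, hi=8, mid=7, arr[mid]=37 -> 37 < 39, search right half
lo=8, hi=8, mid=8, arr[mid]=39 -> Found target at index 8!

Binary search finds 39 at index 8 after 5 comparisons. The search repeatedly halves the search space by comparing with the middle element.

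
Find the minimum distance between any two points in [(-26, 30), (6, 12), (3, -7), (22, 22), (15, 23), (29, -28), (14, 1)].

Computing all pairwise distances among 7 points:

d((-26, 30), (6, 12)) = 36.7151
d((-26, 30), (3, -7)) = 47.0106
d((-26, 30), (22, 22)) = 48.6621
d((-26, 30), (15, 23)) = 41.5933
d((-26, 30), (29, -28)) = 79.9312
d((-26, 30), (14, 1)) = 49.4065
d((6, 12), (3, -7)) = 19.2354
d((6, 12), (22, 22)) = 18.868
d((6, 12), (15, 23)) = 14.2127
d((6, 12), (29, -28)) = 46.1411
d((6, 12), (14, 1)) = 13.6015
d((3, -7), (22, 22)) = 34.6699
d((3, -7), (15, 23)) = 32.311
d((3, -7), (29, -28)) = 33.4215
d((3, -7), (14, 1)) = 13.6015
d((22, 22), (15, 23)) = 7.0711 <-- minimum
d((22, 22), (29, -28)) = 50.4876
d((22, 22), (14, 1)) = 22.4722
d((15, 23), (29, -28)) = 52.8867
d((15, 23), (14, 1)) = 22.0227
d((29, -28), (14, 1)) = 32.6497

Closest pair: (22, 22) and (15, 23) with distance 7.0711

The closest pair is (22, 22) and (15, 23) with Euclidean distance 7.0711. For 7 points, brute-force pairwise comparison is shown above. For large n, the divide-and-conquer algorithm (sort by x, recurse on halves, check the dividing strip) achieves O(n log n).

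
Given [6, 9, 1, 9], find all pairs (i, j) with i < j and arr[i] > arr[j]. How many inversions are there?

Finding inversions in [6, 9, 1, 9]:

(0, 2): arr[0]=6 > arr[2]=1
(1, 2): arr[1]=9 > arr[2]=1

Total inversions: 2

The array has 2 inversion(s): (0,2), (1,2). Each pair (i,j) satisfies i < j and arr[i] > arr[j].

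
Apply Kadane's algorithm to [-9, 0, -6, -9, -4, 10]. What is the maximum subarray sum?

Using Kadane's algorithm on [-9, 0, -6, -9, -4, 10]:

Scanning through the array:
Position 1 (value 0): max_ending_here = 0, max_so_far = 0
Position 2 (value -6): max_ending_here = -6, max_so_far = 0
Position 3 (value -9): max_ending_here = -9, max_so_far = 0
Position 4 (value -4): max_ending_here = -4, max_so_far = 0
Position 5 (value 10): max_ending_here = 10, max_so_far = 10

Maximum subarray: [10]
Maximum sum: 10

The maximum subarray is [10] with sum 10. This subarray runs from index 5 to index 5.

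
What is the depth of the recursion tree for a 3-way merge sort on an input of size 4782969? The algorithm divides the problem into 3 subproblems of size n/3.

For divide and conquer with division factor 3:

Problem sizes at each level:
Level 0: 4782969
Level 1: 1594323
Level 2: 531441
Level 3: 177147
Level 4: 59049
Level 5: 19683
Level 6: 6561
Level 7: 2187
Level 8: 729
Level 9: 243
Level 10: 81
Level 11: 27
Level 12: 9
Level 13: 3
Level 14: 1

The root is level 0 and the size-1 base case is level 14 (the tree spans levels 0 through 14, i.e. 15 levels counting the root), so the depth is the number of divisions: log_3(4782969) = 14

The recursion tree depth is log_3(4782969) = 14. At each level, the problem size is divided by 3, so it takes 14 divisions to reduce to a base case of size 1. The algorithm makes 3 recursive calls at each level.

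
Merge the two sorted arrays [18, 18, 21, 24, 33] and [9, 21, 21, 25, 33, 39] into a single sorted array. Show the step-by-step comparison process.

Merging process:

Compare 18 vs 9: take 9 from right. Merged: [9]
Compare 18 vs 21: take 18 from left. Merged: [9, 18]
Compare 18 vs 21: take 18 from left. Merged: [9, 18, 18]
Compare 21 vs 21: take 21 from left. Merged: [9, 18, 18, 21]
Compare 24 vs 21: take 21 from right. Merged: [9, 18, 18, 21, 21]
Compare 24 vs 21: take 21 from right. Merged: [9, 18, 18, 21, 21, 21]
Compare 24 vs 25: take 24 from left. Merged: [9, 18, 18, 21, 21, 21, 24]
Compare 33 vs 25: take 25 from right. Merged: [9, 18, 18, 21, 21, 21, 24, 25]
Compare 33 vs 33: take 33 from left. Merged: [9, 18, 18, 21, 21, 21, 24, 25, 33]
Append remaining from right: [33, 39]. Merged: [9, 18, 18, 21, 21, 21, 24, 25, 33, 33, 39]

Final merged array: [9, 18, 18, 21, 21, 21, 24, 25, 33, 33, 39]
Total comparisons: 9

The merged array is [9, 18, 18, 21, 21, 21, 24, 25, 33, 33, 39], requiring 9 comparisons. The merge step runs in O(n) time where n is the total number of elements.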